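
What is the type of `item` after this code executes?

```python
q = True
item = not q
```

'not' always returns bool

bool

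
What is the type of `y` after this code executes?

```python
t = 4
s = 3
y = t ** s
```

int ** positive int returns int (4 ** 3 = 64)

int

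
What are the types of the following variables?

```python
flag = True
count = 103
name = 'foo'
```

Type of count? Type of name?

count is int; name is str

int, str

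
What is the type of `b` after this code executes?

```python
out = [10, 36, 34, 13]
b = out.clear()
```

list.clear() returns None

NoneType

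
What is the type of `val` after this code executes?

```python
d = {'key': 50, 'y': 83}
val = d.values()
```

.values() returns a dict_values view object

dict_values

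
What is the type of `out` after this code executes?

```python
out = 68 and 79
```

'and' returns the last value when all truthy (79, which is int)

int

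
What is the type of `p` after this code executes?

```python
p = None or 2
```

'or' with None returns the other value (2, int)

int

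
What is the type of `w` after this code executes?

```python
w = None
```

None has type NoneType

NoneType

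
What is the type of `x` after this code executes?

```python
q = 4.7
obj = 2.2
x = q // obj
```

float // float returns float (floor division preserves float type)

float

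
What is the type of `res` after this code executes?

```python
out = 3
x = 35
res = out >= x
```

Comparison operators return bool

bool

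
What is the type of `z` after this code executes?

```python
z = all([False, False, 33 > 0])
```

all() returns bool

bool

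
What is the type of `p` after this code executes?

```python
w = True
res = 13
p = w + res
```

bool + int returns int (True is 1, so 1 + 13 = 14)

int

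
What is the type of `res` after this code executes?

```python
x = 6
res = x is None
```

'is' comparison returns bool

bool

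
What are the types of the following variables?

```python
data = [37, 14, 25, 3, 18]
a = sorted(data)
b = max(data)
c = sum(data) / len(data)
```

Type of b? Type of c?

max of ints returns int; int / int returns float

int, float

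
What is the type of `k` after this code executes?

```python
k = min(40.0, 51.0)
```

min() of floats returns float

float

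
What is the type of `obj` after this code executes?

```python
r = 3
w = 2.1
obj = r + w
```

int + float returns float (3 + 2.1 = 5.1)

float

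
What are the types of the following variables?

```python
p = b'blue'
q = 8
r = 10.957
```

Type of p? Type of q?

p is bytes; q is int

bytes, int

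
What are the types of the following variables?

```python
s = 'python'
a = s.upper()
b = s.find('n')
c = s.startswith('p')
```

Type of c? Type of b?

str.startswith() returns bool; str.find() returns int

bool, int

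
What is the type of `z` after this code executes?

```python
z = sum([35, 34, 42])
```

sum() of ints returns int

int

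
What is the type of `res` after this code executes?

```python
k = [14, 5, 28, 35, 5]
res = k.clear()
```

list.clear() returns None

NoneType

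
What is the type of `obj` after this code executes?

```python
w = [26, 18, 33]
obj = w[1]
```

Indexing a list of ints returns int (w[1] = 18)

int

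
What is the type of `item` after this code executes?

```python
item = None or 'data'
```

'or' with None returns the other value ('data', str)

str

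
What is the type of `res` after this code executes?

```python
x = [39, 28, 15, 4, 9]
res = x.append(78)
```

list.append() returns None (mutates in place)

NoneType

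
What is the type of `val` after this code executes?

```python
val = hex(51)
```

hex() returns str representation

str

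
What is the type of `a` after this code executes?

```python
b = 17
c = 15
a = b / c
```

int / int always returns float in Python 3 (17 / 15 = 1.13333)

float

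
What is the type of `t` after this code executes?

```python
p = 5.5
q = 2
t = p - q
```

float - int returns float (5.5 - 2 = 3.5)

float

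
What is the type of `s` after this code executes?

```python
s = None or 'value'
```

'or' with None returns the other value ('value', str)

str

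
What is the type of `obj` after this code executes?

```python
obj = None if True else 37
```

Ternary: condition is True, if branch (None) taken → NoneType

NoneType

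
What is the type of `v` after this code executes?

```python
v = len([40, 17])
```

len() always returns int

int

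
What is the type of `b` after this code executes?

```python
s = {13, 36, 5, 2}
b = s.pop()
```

Popping from a set of ints returns int

int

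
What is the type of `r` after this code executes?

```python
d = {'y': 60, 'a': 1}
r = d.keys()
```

.keys() returns a dict_keys view object

dict_keys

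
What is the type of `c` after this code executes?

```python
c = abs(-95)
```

abs() of int returns int

int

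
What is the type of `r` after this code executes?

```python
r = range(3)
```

range() returns a range object

range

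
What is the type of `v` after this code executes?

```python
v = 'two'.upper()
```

str.upper() returns str

str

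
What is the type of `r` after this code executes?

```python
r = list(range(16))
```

list(range(...)) returns list

list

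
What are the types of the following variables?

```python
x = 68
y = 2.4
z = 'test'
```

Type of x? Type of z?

x is int; z is str

int, str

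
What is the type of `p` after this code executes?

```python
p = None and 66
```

'and' returns first falsy value (None)

NoneType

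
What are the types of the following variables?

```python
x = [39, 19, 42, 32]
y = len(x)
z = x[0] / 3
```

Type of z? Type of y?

int / int returns float; len() returns int

float, int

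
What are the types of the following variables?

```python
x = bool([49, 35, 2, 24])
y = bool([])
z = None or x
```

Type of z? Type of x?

None or <bool> returns the bool; bool() returns bool

bool, bool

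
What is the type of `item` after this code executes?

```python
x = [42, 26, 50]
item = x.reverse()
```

list.reverse() returns None

NoneType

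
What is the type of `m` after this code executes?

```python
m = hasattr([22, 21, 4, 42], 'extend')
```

hasattr() returns bool

bool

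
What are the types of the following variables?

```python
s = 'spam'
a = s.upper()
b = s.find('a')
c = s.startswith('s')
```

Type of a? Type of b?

str.upper() returns str; str.find() returns int

str, int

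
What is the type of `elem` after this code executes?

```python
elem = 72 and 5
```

'and' returns the last value when all truthy (5, which is int)

int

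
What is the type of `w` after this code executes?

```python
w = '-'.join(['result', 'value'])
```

str.join() returns str

str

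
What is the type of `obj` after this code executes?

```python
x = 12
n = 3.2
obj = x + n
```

int + float returns float (12 + 3.2 = 15.2)

float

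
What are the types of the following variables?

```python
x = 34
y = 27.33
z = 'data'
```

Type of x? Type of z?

x is int; z is str

int, str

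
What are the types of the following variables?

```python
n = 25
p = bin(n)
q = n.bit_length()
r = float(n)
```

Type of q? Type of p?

int.bit_length() returns int; bin() returns str

int, str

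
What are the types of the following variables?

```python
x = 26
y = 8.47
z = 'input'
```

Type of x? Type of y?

x is int; y is float

int, float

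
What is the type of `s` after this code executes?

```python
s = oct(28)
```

oct() returns str representation

str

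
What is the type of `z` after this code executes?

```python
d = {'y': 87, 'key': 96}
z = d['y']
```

Accessing dict[str, int] with key 'y' returns int value 87

int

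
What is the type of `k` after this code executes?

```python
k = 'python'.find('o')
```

str.find() returns int (index, or -1)

int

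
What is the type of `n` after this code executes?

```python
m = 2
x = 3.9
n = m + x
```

int + float returns float (2 + 3.9 = 5.9)

float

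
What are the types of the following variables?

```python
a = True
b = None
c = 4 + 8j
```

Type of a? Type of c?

a is bool; c is complex

bool, complex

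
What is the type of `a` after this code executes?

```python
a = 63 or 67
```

'or' returns the first truthy value (63, which is int)

int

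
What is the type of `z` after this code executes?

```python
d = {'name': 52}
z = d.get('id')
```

dict.get() returns None when key 'id' is not found and no default given

NoneType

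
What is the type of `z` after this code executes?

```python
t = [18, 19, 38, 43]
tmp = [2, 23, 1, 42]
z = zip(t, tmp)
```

zip() returns a zip iterator object

zip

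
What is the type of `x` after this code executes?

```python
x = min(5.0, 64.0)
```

min() of floats returns float

float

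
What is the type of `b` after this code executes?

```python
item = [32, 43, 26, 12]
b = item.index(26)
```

list.index() returns int

int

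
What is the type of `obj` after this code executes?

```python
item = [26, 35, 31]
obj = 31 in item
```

'in' operator returns bool

bool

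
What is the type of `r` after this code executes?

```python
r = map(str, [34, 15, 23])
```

map() returns a map iterator object

map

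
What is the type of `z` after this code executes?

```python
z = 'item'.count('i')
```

str.count() returns int

int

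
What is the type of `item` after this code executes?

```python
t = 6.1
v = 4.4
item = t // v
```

float // float returns float (floor division preserves float type)

float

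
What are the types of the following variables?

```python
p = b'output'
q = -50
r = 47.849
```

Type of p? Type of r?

p is bytes; r is float

bytes, float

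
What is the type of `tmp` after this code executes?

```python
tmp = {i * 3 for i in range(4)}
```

A set comprehension {expr for x in iterable} produces a set

set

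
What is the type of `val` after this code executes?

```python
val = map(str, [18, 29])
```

map() returns a map iterator object

map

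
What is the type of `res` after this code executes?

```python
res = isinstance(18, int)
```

isinstance() returns bool

bool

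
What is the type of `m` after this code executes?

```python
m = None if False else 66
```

Ternary: condition is False, else branch (66) taken → int

int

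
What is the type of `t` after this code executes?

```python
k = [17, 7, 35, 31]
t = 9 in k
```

'in' operator returns bool

bool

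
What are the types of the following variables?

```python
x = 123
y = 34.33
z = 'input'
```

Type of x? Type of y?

x is int; y is float

int, float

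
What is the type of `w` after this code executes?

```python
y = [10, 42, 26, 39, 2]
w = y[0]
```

Indexing a list of ints returns int (y[0] = 10)

int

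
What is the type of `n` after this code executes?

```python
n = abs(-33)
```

abs() of int returns int

int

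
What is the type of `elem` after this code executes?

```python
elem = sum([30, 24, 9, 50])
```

sum() of ints returns int

int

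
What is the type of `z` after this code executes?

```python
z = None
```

None has type NoneType

NoneType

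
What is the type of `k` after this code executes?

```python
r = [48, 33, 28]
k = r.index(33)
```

list.index() returns int

int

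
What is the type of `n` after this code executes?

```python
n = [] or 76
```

'or' returns first truthy value (76, which is int)

int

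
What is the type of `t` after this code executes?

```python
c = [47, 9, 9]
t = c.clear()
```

list.clear() returns None

NoneType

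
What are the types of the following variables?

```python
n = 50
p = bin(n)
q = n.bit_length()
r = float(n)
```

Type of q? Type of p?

int.bit_length() returns int; bin() returns str

int, str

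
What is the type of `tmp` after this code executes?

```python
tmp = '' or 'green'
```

'or' returns first truthy value ('green', which is str)

str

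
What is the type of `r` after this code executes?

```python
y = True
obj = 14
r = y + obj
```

bool + int returns int (True is 1, so 1 + 14 = 15)

int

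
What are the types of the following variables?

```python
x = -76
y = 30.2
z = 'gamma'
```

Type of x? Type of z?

x is int; z is str

int, str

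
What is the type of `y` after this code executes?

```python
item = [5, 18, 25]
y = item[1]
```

Indexing a list of ints returns int (item[1] = 18)

int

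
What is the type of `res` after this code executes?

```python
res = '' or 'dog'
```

'or' returns first truthy value ('dog', which is str)

str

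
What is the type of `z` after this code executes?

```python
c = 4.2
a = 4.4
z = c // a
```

float // float returns float (floor division preserves float type)

float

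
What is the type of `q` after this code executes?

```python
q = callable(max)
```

callable() returns bool

bool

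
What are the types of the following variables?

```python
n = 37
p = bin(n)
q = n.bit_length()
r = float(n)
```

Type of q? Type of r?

int.bit_length() returns int; float() returns float

int, float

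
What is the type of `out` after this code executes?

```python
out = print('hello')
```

print() returns None

NoneType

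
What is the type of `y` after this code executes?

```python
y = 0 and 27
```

'and' returns the first falsy value (0, which is int)

int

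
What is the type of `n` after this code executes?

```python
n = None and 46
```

'and' returns first falsy value (None)

NoneType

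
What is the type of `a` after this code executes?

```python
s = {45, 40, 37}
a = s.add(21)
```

set.add() returns None (mutates in place)

NoneType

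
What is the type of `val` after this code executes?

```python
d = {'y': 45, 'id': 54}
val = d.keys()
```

.keys() returns a dict_keys view object

dict_keys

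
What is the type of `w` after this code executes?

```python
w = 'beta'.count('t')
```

str.count() returns int

int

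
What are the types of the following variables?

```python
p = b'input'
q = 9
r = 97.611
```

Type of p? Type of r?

p is bytes; r is float

bytes, float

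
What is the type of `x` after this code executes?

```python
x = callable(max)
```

callable() returns bool

bool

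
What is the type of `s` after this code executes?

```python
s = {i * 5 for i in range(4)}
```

A set comprehension {expr for x in iterable} produces a set

set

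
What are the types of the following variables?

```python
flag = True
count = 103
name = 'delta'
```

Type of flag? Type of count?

flag is bool; count is int

bool, int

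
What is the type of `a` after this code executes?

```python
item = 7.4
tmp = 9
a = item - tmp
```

float - int returns float (7.4 - 9 = -1.6)

float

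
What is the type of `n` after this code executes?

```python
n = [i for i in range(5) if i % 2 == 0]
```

A list comprehension [...] produces a list

list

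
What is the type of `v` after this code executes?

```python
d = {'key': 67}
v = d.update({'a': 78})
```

dict.update() returns None

NoneType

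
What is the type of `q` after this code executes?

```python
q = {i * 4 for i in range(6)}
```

A set comprehension {expr for x in iterable} produces a set

set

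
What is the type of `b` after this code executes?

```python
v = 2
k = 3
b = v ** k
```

int ** positive int returns int (2 ** 3 = 8)

int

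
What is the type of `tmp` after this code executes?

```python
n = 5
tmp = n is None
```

'is' comparison returns bool

bool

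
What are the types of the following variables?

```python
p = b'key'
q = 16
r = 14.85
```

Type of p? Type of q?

p is bytes; q is int

bytes, int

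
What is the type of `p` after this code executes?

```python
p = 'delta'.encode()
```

str.encode() returns bytes

bytes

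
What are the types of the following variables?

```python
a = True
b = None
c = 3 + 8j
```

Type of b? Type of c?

b is NoneType; c is complex

NoneType, complex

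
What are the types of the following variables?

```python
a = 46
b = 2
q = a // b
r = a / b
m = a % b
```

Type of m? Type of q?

int % int returns int; int // int returns int

int, int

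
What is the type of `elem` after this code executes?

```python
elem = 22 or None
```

'or' returns first truthy value (22, int)

int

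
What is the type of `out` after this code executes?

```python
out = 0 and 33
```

'and' returns the first falsy value (0, which is int)

int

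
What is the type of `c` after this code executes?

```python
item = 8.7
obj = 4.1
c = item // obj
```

float // float returns float (floor division preserves float type)

float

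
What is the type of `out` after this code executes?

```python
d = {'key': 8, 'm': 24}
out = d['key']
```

Accessing dict[str, int] with key 'key' returns int value 8

int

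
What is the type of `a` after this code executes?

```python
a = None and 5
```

'and' returns first falsy value (None)

NoneType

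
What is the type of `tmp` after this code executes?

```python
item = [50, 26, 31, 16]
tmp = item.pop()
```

list.pop() returns the popped element (int here)

int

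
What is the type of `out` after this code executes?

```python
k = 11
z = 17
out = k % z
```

int % int returns int (11 % 17 = 11)

int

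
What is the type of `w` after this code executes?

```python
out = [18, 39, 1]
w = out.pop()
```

list.pop() returns the popped element (int here)

int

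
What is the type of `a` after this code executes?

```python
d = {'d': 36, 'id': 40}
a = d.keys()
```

.keys() returns a dict_keys view object

dict_keys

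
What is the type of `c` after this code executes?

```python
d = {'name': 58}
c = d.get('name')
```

dict.get() returns the value (int) when key is found

int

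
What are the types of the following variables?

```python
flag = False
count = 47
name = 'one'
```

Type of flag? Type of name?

flag is bool; name is str

bool, str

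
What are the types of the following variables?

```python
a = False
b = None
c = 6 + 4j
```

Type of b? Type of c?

b is NoneType; c is complex

NoneType, complex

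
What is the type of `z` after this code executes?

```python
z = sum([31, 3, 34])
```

sum() of ints returns int

int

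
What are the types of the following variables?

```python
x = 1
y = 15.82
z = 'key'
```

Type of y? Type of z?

y is float; z is str

float, str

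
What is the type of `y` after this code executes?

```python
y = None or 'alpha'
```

'or' with None returns the other value ('alpha', str)

str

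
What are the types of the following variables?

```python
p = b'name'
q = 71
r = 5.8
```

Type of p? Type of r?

p is bytes; r is float

bytes, float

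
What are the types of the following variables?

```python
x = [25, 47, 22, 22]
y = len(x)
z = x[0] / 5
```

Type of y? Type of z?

len() returns int; int / int returns float

int, float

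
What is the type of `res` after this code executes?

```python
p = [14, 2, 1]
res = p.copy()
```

list.copy() returns list

list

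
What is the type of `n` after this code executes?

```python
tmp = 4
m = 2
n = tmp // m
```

int // int returns int (4 // 2 = 2)

int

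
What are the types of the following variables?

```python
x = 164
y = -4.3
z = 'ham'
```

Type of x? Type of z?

x is int; z is str

int, str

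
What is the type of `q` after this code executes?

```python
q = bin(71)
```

bin() returns str representation

str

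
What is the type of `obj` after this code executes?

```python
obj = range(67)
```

range() returns a range object

range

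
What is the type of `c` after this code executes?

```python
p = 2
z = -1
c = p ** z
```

int ** negative int returns float

float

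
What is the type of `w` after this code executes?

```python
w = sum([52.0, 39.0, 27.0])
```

sum() of floats returns float

float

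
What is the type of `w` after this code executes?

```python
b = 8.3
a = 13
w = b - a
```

float - int returns float (8.3 - 13 = -4.7)

float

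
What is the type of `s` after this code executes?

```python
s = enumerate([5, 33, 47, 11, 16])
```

enumerate() returns an enumerate iterator object

enumerate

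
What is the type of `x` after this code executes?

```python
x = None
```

None has type NoneType

NoneType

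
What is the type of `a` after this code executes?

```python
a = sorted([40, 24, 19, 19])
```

sorted() always returns list

list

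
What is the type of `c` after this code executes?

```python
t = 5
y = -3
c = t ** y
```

int ** negative int returns float

float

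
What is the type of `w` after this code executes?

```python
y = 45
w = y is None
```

'is' comparison returns bool

bool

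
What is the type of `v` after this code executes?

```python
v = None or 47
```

'or' with None returns the other value (47, int)

int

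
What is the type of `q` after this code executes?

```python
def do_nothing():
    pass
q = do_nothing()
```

A function with no return statement returns None

NoneType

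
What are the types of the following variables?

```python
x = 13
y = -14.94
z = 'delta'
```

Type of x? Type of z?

x is int; z is str

int, str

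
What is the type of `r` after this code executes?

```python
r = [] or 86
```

'or' returns first truthy value (86, which is int)

int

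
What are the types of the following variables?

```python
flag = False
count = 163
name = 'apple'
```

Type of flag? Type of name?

flag is bool; name is str

bool, str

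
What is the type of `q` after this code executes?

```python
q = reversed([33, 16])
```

reversed() on a list returns a list_reverseiterator

list_reverseiterator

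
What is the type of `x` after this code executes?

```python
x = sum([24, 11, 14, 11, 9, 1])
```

sum() of ints returns int

int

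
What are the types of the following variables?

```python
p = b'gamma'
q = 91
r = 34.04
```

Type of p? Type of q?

p is bytes; q is int

bytes, int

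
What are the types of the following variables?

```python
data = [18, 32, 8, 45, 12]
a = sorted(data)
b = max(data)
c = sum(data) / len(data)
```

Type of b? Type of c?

max of ints returns int; int / int returns float

int, float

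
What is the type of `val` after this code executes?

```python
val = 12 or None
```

'or' returns first truthy value (12, int)

int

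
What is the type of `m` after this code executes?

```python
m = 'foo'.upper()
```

str.upper() returns str

str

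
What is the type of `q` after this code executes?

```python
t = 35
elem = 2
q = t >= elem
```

Comparison operators return bool

bool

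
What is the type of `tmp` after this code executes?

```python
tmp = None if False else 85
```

Ternary: condition is False, else branch (85) taken → int

int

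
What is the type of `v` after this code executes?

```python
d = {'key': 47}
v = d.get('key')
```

dict.get() returns the value (int) when key is found

int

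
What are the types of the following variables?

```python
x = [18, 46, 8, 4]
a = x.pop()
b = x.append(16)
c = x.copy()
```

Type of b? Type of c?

list.append() returns None; list.copy() returns list

NoneType, list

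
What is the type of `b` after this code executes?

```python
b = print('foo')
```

print() returns None

NoneType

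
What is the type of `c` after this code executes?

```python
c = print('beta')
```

print() returns None

NoneType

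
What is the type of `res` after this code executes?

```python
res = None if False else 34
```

Ternary: condition is False, else branch (34) taken → int

int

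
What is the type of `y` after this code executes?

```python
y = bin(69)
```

bin() returns str representation

str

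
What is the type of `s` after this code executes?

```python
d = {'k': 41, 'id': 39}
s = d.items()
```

dict.items() returns a dict_items view

dict_items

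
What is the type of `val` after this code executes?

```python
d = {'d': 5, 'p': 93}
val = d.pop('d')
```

dict.pop() returns the value (int)

int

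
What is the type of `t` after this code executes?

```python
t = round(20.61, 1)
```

round() with ndigits arg returns float

float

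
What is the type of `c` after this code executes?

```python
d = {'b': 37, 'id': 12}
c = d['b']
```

Accessing dict[str, int] with key 'b' returns int value 37

int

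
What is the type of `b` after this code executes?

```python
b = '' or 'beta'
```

'or' returns first truthy value ('beta', which is str)

str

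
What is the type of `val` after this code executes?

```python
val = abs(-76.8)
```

abs() of float returns float

float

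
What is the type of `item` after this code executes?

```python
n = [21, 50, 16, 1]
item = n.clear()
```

list.clear() returns None

NoneType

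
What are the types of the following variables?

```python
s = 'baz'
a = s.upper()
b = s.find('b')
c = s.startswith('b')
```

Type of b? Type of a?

str.find() returns int; str.upper() returns str

int, str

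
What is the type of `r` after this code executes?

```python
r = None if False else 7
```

Ternary: condition is False, else branch (7) taken → int

int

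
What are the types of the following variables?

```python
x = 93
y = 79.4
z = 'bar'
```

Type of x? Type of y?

x is int; y is float

int, float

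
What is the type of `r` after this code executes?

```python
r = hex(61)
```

hex() returns str representation

str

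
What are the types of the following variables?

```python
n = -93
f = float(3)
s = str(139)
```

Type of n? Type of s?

n is int; s is str

int, str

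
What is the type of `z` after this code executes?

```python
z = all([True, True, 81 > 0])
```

all() returns bool

bool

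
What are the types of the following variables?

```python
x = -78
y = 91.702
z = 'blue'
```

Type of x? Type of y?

x is int; y is float

int, float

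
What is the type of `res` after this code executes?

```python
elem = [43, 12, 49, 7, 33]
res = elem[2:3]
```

Slicing a list always returns a list

list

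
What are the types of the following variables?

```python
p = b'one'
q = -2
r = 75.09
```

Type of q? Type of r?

q is int; r is float

int, float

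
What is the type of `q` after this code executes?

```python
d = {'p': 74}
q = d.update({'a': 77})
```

dict.update() returns None

NoneType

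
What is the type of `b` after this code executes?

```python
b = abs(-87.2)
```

abs() of float returns float

float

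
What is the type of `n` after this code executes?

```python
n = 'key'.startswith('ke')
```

str.startswith() returns bool

bool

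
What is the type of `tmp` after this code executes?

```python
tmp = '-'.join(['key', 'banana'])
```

str.join() returns str

str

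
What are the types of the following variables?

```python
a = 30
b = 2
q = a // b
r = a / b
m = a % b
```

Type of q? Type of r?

int // int returns int; int / int returns float

int, float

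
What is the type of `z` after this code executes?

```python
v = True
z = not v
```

'not' always returns bool

bool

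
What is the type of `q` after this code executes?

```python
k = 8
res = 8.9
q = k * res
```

int * float returns float (8 * 8.9 = 71.2)

float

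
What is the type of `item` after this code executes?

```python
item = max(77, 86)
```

max() of ints returns int

int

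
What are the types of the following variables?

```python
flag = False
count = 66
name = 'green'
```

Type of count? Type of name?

count is int; name is str

int, str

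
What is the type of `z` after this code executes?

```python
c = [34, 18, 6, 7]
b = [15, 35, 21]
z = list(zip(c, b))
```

list(zip(...)) returns a list of tuples

list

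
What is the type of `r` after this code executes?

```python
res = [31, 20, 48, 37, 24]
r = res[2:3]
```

Slicing a list always returns a list

list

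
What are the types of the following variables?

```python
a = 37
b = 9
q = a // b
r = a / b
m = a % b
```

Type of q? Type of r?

int // int returns int; int / int returns float

int, float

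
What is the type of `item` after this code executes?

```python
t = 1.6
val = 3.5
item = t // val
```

float // float returns float (floor division preserves float type)

float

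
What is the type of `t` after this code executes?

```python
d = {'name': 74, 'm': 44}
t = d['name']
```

Accessing dict[str, int] with key 'name' returns int value 74

int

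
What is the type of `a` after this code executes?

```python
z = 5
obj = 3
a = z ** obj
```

int ** positive int returns int (5 ** 3 = 125)

int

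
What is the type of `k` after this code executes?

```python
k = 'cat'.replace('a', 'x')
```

str.replace() returns str

str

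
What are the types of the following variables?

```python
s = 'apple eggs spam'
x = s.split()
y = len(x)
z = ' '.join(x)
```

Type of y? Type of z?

len() returns int; str.join() returns str

int, str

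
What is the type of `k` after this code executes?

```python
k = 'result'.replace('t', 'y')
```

str.replace() returns str

str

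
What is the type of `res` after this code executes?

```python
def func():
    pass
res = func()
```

A function with no return statement returns None

NoneType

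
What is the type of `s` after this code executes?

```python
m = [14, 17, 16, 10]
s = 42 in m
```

'in' operator returns bool

bool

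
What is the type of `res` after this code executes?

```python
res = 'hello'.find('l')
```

str.find() returns int (index, or -1)

int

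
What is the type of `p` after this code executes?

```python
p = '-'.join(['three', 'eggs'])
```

str.join() returns str

str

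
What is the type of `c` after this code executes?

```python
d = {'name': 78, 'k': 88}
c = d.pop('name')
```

dict.pop() returns the value (int)

int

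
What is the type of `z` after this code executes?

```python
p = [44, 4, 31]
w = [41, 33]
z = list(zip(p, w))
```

list(zip(...)) returns a list of tuples

list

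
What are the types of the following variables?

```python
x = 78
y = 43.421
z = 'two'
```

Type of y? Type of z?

y is float; z is str

float, str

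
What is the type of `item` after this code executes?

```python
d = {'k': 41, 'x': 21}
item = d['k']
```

Accessing dict[str, int] with key 'k' returns int value 41

int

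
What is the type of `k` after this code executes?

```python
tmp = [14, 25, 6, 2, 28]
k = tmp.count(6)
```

list.count() returns int

int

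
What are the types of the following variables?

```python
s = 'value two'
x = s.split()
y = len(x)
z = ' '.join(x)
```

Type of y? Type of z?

len() returns int; str.join() returns str

int, str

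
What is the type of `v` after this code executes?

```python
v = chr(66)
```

chr() returns str (single character)

str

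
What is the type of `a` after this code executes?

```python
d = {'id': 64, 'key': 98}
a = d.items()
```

dict.items() returns a dict_items view

dict_items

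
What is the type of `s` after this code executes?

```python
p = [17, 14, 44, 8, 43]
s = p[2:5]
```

Slicing a list always returns a list

list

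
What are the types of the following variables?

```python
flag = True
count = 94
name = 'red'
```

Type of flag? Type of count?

flag is bool; count is int

bool, int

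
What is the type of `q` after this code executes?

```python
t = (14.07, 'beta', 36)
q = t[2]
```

Index 2 of tuple is 36 which is int

int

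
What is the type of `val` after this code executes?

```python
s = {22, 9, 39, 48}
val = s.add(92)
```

set.add() returns None (mutates in place)

NoneType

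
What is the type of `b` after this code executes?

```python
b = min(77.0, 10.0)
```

min() of floats returns float

float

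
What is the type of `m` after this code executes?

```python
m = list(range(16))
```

list(range(...)) returns list

list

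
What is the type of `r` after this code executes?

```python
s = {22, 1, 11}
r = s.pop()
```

Popping from a set of ints returns int

int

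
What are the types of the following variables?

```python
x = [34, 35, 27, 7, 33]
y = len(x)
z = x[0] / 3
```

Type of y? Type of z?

len() returns int; int / int returns float

int, float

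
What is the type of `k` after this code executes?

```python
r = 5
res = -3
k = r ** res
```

int ** negative int returns float

float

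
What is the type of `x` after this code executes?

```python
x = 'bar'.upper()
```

str.upper() returns str

str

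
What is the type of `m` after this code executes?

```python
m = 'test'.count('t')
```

str.count() returns int

int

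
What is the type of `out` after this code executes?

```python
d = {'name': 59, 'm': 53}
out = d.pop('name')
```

dict.pop() returns the value (int)

int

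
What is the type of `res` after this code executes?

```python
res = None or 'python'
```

'or' with None returns the other value ('python', str)

str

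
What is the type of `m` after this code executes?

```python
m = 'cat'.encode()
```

str.encode() returns bytes

bytes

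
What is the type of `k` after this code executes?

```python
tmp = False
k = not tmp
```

'not' always returns bool

bool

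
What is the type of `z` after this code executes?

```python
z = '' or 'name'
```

'or' returns first truthy value ('name', which is str)

str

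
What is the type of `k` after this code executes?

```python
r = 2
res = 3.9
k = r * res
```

int * float returns float (2 * 3.9 = 7.8)

float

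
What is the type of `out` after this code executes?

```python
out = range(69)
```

range() returns a range object

range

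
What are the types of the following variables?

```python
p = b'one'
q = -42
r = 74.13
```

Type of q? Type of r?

q is int; r is float

int, float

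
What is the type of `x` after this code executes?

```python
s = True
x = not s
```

'not' always returns bool

bool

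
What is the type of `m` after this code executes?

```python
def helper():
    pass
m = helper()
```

A function with no return statement returns None

NoneType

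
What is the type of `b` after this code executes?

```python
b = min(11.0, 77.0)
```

min() of floats returns float

float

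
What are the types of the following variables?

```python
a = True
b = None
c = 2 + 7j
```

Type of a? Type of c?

a is bool; c is complex

bool, complex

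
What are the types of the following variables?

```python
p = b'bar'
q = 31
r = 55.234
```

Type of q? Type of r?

q is int; r is float

int, float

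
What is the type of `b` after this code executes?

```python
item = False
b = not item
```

'not' always returns bool

bool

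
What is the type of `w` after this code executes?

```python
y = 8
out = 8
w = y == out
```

Equality comparison returns bool

bool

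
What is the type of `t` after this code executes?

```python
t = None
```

None has type NoneType

NoneType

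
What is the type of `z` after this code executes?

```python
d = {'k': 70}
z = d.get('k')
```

dict.get() returns the value (int) when key is found

int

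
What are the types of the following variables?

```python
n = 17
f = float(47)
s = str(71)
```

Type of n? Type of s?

n is int; s is str

int, str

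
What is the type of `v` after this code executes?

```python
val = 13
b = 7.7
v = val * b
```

int * float returns float (13 * 7.7 = 100.1)

float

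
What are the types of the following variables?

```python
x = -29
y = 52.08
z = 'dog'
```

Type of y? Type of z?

y is float; z is str

float, str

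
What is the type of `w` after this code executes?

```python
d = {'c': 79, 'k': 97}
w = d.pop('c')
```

dict.pop() returns the value (int)

int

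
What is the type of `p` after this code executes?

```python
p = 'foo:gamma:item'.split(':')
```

str.split() returns list

list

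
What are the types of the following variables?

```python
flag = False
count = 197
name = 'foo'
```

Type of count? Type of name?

count is int; name is str

int, str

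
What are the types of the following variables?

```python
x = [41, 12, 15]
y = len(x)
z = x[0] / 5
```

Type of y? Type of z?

len() returns int; int / int returns float

int, float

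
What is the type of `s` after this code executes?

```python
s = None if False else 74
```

Ternary: condition is False, else branch (74) taken → int

int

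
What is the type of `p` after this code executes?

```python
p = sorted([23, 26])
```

sorted() always returns list

list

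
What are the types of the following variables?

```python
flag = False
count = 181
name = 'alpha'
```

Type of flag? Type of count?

flag is bool; count is int

bool, int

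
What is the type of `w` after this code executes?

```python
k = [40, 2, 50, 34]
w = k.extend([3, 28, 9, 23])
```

list.extend() returns None

NoneType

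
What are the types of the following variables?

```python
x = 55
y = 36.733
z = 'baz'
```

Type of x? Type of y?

x is int; y is float

int, float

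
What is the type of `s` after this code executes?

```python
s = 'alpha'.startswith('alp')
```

str.startswith() returns bool

bool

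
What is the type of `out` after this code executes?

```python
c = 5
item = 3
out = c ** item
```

int ** positive int returns int (5 ** 3 = 125)

int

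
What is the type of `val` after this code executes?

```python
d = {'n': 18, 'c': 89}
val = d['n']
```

Accessing dict[str, int] with key 'n' returns int value 18

int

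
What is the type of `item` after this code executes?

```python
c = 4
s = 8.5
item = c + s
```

int + float returns float (4 + 8.5 = 12.5)

float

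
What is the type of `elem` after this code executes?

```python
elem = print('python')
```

print() returns None

NoneType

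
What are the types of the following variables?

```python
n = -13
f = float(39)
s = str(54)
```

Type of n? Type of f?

n is int; f is float

int, float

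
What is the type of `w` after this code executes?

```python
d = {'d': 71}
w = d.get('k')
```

dict.get() returns None when key 'k' is not found and no default given

NoneType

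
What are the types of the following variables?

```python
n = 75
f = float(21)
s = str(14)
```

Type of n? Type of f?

n is int; f is float

int, float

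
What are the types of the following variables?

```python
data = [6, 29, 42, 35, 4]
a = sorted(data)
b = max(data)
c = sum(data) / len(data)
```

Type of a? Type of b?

sorted() returns list; max of ints returns int

list, int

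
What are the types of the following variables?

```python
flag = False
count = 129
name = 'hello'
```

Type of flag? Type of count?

flag is bool; count is int

bool, int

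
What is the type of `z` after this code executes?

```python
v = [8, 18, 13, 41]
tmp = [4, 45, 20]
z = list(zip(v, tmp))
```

list(zip(...)) returns a list of tuples

list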